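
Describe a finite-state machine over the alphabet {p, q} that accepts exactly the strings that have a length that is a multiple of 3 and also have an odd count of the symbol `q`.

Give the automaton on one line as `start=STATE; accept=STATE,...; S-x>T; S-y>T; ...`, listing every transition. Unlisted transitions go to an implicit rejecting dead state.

start=S0; accept=S5; S0-p>S1; S0-q>S2; S1-p>S3; S1-q>S4; S2-p>S4; S2-q>S3; S3-p>S0; S3-q>S5; S4-p>S5; S4-q>S0; S5-p>S2; S5-q>S1

Run two small machines in parallel and take their product. The first has 3 states tracking the input length modulo 3; the second has 2 states tracking the count of `q`s modulo 2. A product state is a pair (one from each), accepting exactly when both do.
With 6 states:
        p   q  
>  S0   S1  S2 
   S1   S3  S4 
   S2   S4  S3 
   S3   S0  S5 
   S4   S5  S0 
 * S5   S2  S1 
(> = start, * = accepting)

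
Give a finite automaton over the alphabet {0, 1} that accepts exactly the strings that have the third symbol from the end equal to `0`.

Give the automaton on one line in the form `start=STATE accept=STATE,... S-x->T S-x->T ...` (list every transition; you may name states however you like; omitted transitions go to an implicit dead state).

Because acceptance depends on a position counted from the end, the machine has to buffer the most recent 3 symbols. Make each state the string of the last up-to-3 symbols read; on input `x` shift the window left and append `x`. Accept when the buffered window has length 3 and begins with `0`.
A 15-state machine:
          0    1  
>  s0     s1   s2 
   s1     s3   s4 
   s2     s5   s6 
   s3     s7   s8 
   s4     s9  s10 
   s5    s11  s12 
   s6    s13  s14 
 * s7     s7   s8 
 * s8     s9  s10 
 * s9    s11  s12 
 * s10   s13  s14 
   s11    s7   s8 
   s12    s9  s10 
   s13   s11  s12 
   s14   s13  s14 
(> = start, * = accepting)

start=s0 accept=s7,s8,s9,s10 s0-0->s1 s0-1->s2 s1-0->s3 s1-1->s4 s2-0->s5 s2-1->s6 s3-0->s7 s3-1->s8 s4-0->s9 s4-1->s10 s5-0->s11 s5-1->s12 s6-0->s13 s6-1->s14 s7-0->s7 s7-1->s8 s8-0->s9 s8-1->s10 s9-0->s11 s9-1->s12 s10-0->s13 s10-1->s14 s11-0->s7 s11-1->s8 s12-0->s9 s12-1->s10 s13-0->s11 s13-1->s12 s14-0->s13 s14-1->s14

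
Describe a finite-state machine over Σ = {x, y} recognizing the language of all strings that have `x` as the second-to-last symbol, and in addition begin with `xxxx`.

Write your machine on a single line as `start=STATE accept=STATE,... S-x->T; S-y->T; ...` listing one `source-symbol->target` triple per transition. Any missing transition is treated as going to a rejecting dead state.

Build one automaton per condition and run them in lockstep. One (7 states) tracks the last 2 symbols read; the other (6 states) tracks whether the input so far still matches the prefix `xxxx`. Each combined state is a pair, one component from each; accept when both components accept. Minimizing collapses redundant product states.
9 states suffice.
       x  y 
>  A   B  C 
   B   D  C 
   C   C  C 
   D   E  C 
   E   F  C 
 * F   F  G 
 * G   H  I 
   H   F  G 
   I   H  I 
(> = start, * = accepting)

start=A; accept=F,G; A-x->B; A-y->C; B-x->D; B-y->C; C-x->C; C-y->C; D-x->E; D-y->C; E-x->F; E-y->C; F-x->F; F-y->G; G-x->H; G-y->I; H-x->F; H-y->G; I-x->H; I-y->I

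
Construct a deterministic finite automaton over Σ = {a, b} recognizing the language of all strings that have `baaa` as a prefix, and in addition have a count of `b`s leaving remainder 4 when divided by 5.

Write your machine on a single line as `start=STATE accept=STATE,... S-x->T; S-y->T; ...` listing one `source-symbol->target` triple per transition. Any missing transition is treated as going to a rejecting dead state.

Build one automaton per condition and run them in lockstep. The first has 6 states tracking whether the input so far still matches the prefix `baaa`; the second has 5 states tracking the count of `b`s modulo 5. A product state is a pair (one from each), accepting exactly when both do.
14 states suffice.
          a    b  
>  q0     q1   q2 
   q1     q1   q3 
   q2     q4   q5 
   q3     q3   q5 
   q4     q6   q5 
   q5     q5   q7 
   q6     q8   q5 
   q7     q7   q9 
   q8     q8  q10 
   q9     q9   q1 
   q10   q10  q11 
   q11   q11  q12 
 * q12   q12  q13 
   q13   q13   q8 
(> = start, * = accepting)

start=q0; accept=q12; q0-a->q1; q0-b->q2; q1-a->q1; q1-b->q3; q2-a->q4; q2-b->q5; q3-a->q3; q3-b->q5; q4-a->q6; q4-b->q5; q5-a->q5; q5-b->q7; q6-a->q8; q6-b->q5; q7-a->q7; q7-b->q9; q8-a->q8; q8-b->q10; q9-a->q9; q9-b->q1; q10-a->q10; q10-b->q11; q11-a->q11; q11-b->q12; q12-a->q12; q12-b->q13; q13-a->q13; q13-b->q8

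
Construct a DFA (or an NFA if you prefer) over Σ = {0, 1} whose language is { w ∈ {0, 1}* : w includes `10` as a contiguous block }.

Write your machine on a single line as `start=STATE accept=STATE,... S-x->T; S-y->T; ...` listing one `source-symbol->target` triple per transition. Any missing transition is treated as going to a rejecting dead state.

start=A; accept=C; A-0->A; A-1->B; B-0->C; B-1->B; C-0->C; C-1->C

Track how much of `10` has been matched so far: state A is no progress, C is the absorbing accept state reached once `10` has occurred. Intermediate states record partial matches; on a mismatch, fall back to the longest reusable overlap.
A 3-state machine:
       0  1 
>  A   A  B 
   B   C  B 
 * C   C  C 
(> = start, * = accepting)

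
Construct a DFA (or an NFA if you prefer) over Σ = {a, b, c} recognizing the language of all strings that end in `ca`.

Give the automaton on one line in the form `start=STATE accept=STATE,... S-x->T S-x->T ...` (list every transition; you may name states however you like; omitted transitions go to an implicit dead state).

Remember how much of `ca` the current input suffix matches. State S0 means no match yet; S1 means the last symbol is `c`; S2 means the last 2 symbols are `ca`. Only S2 accepts. On a mismatch, fall back to the longest proper suffix that is still a prefix of `ca`.
        a   b   c  
>  S0   S0  S0  S1 
   S1   S2  S0  S1 
 * S2   S0  S0  S1 
(> = start, * = accepting)

start=S0 accept=S2 S0-a->S0 S0-b->S0 S0-c->S1 S1-a->S2 S1-b->S0 S1-c->S1 S2-a->S0 S2-b->S0 S2-c->S1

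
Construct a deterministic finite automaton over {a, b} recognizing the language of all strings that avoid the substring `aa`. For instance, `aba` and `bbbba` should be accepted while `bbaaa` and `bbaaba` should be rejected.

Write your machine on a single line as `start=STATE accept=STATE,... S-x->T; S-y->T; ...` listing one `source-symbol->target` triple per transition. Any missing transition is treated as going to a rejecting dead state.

start=S0; accept=S0,S1; S0-a->S1; S0-b->S0; S1-a->S2; S1-b->S0; S2-a->S2; S2-b->S2

Track partial matches of the forbidden pattern `aa`. State S2 is a dead state reached once `aa` has occurred; every other state accepts. S0 means no part of `aa` is currently matched.
        a   b  
>* S0   S1  S0 
 * S1   S2  S0 
   S2   S2  S2 
(> = start, * = accepting)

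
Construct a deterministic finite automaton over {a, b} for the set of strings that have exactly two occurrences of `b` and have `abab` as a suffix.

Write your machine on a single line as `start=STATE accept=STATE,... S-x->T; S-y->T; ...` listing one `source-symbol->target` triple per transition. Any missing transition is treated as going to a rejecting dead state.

Handle the two conditions separately and then intersect. The first has 4 states tracking the count of `b`s, saturating at 3; the second has 5 states tracking how much of the suffix `abab` has currently been matched. A product state is a pair (one from each), accepting exactly when both do. After merging equivalent states the machine shrinks.
        a   b  
>  S0   S1  S2 
   S1   S1  S3 
   S2   S2  S2 
   S3   S4  S2 
   S4   S2  S5 
 * S5   S2  S2 
(> = start, * = accepting)

start=S0; accept=S5; S0-a->S1; S0-b->S2; S1-a->S1; S1-b->S3; S2-a->S2; S2-b->S2; S3-a->S4; S3-b->S2; S4-a->S2; S4-b->S5; S5-a->S2; S5-b->S2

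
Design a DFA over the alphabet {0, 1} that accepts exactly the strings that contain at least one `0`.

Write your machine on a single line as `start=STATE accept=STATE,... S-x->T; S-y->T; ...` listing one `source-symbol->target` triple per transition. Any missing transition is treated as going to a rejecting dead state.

start=S0; accept=S1,S2; S0-0->S1; S0-1->S0; S1-0->S2; S1-1->S1; S2-0->S2; S2-1->S2

Count `0`s, saturating at 2: state S0 means no `0` yet, S1 means one `0` seen, S2 means more than one. Each `0` increments (capped at S2); other symbols loop. Accept from {S1, S2}.
A 3-state machine:
        0   1  
>  S0   S1  S0 
 * S1   S2  S1 
 * S2   S2  S2 
(> = start, * = accepting)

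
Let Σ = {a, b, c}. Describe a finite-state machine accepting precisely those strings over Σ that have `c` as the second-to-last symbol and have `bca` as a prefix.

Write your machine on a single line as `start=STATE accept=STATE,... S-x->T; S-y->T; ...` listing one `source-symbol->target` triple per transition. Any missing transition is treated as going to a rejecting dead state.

Handle the two conditions separately and then intersect. One (13 states) tracks the last 2 symbols read; the other (5 states) tracks whether the input so far still matches the prefix `bca`. Each combined state is a pair, one component from each; accept when both components accept.
A 23-state machine:
          a    b    c  
>  q0     q1   q2   q3 
   q1     q4   q5   q6 
   q2     q7   q8   q9 
   q3    q10  q11  q12 
   q4     q4   q5   q6 
   q5     q7   q8  q13 
   q6    q10  q11  q12 
   q7     q4   q5   q6 
   q8     q7   q8  q13 
   q9    q14  q11  q12 
   q10    q4   q5   q6 
   q11    q7   q8  q13 
   q12   q10  q11  q12 
   q13   q10  q11  q12 
 * q14   q15  q16  q17 
   q15   q15  q16  q17 
   q16   q18  q19  q20 
   q17   q14  q21  q22 
   q18   q15  q16  q17 
   q19   q18  q19  q20 
   q20   q14  q21  q22 
 * q21   q18  q19  q20 
 * q22   q14  q21  q22 
(> = start, * = accepting)

start=q0; accept=q14,q21,q22; q0-a->q1; q0-b->q2; q0-c->q3; q1-a->q4; q1-b->q5; q1-c->q6; q2-a->q7; q2-b->q8; q2-c->q9; q3-a->q10; q3-b->q11; q3-c->q12; q4-a->q4; q4-b->q5; q4-c->q6; q5-a->q7; q5-b->q8; q5-c->q13; q6-a->q10; q6-b->q11; q6-c->q12; q7-a->q4; q7-b->q5; q7-c->q6; q8-a->q7; q8-b->q8; q8-c->q13; q9-a->q14; q9-b->q11; q9-c->q12; q10-a->q4; q10-b->q5; q10-c->q6; q11-a->q7; q11-b->q8; q11-c->q13; q12-a->q10; q12-b->q11; q12-c->q12; q13-a->q10; q13-b->q11; q13-c->q12; q14-a->q15; q14-b->q16; q14-c->q17; q15-a->q15; q15-b->q16; q15-c->q17; q16-a->q18; q16-b->q19; q16-c->q20; q17-a->q14; q17-b->q21; q17-c->q22; q18-a->q15; q18-b->q16; q18-c->q17; q19-a->q18; q19-b->q19; q19-c->q20; q20-a->q14; q20-b->q21; q20-c->q22; q21-a->q18; q21-b->q19; q21-c->q20; q22-a->q14; q22-b->q21; q22-c->q22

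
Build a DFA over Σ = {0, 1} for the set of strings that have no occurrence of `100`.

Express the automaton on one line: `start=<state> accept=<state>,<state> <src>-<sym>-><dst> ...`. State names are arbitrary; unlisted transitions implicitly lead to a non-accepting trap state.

Track partial matches of the forbidden pattern `100`. State q3 is a dead state reached once `100` has occurred; every other state accepts. q0 means no part of `100` is currently matched.
        0   1  
>* q0   q0  q1 
 * q1   q2  q1 
 * q2   q3  q1 
   q3   q3  q3 
(> = start, * = accepting)

start=q0 accept=q0,q1,q2 q0-0->q0 q0-1->q1 q1-0->q2 q1-1->q1 q2-0->q3 q2-1->q1 q3-0->q3 q3-1->q3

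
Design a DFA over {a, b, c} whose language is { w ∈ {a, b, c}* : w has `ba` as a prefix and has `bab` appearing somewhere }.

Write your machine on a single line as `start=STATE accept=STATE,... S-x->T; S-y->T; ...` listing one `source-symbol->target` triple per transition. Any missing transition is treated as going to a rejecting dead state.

Build one automaton per condition and run them in lockstep. One (4 states) tracks whether the input so far still matches the prefix `ba`; the other (4 states) tracks whether and how much of `bab` has been seen. Each combined state is a pair, one component from each; accept when both components accept. After merging equivalent states the machine shrinks.
7 states suffice.
        a   b   c  
>  q0   q1  q2  q1 
   q1   q1  q1  q1 
   q2   q3  q1  q1 
   q3   q4  q5  q4 
   q4   q4  q6  q4 
 * q5   q5  q5  q5 
   q6   q3  q6  q4 
(> = start, * = accepting)

start=q0; accept=q5; q0-a->q1; q0-b->q2; q0-c->q1; q1-a->q1; q1-b->q1; q1-c->q1; q2-a->q3; q2-b->q1; q2-c->q1; q3-a->q4; q3-b->q5; q3-c->q4; q4-a->q4; q4-b->q6; q4-c->q4; q5-a->q5; q5-b->q5; q5-c->q5; q6-a->q3; q6-b->q6; q6-c->q4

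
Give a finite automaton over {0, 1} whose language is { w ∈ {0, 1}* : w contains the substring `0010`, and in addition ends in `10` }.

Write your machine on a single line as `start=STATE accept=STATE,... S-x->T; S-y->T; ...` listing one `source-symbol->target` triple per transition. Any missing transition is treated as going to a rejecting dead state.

Build one automaton per condition and run them in lockstep. The first has 5 states tracking whether and how much of `0010` has been seen; the second has 3 states tracking how much of the suffix `10` has currently been matched. A product state is a pair (one from each), accepting exactly when both do. After merging equivalent states the machine shrinks.
A 7-state machine:
        0   1  
>  q0   q1  q0 
   q1   q2  q0 
   q2   q2  q3 
   q3   q4  q0 
 * q4   q5  q6 
   q5   q5  q6 
   q6   q4  q6 
(> = start, * = accepting)

start=q0; accept=q4; q0-0->q1; q0-1->q0; q1-0->q2; q1-1->q0; q2-0->q2; q2-1->q3; q3-0->q4; q3-1->q0; q4-0->q5; q4-1->q6; q5-0->q5; q5-1->q6; q6-0->q4; q6-1->q6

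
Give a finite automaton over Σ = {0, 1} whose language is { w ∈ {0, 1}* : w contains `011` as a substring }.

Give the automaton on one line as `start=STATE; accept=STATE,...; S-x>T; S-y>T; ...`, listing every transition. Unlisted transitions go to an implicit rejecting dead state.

start=q0; accept=q3; q0-0>q1; q0-1>q0; q1-0>q1; q1-1>q2; q2-0>q1; q2-1>q3; q3-0>q3; q3-1>q3

Track how much of `011` has been matched so far: state q0 is no progress, q3 is the absorbing accept state reached once `011` has occurred. Intermediate states record partial matches; on a mismatch, fall back to the longest reusable overlap.
A 4-state machine:
        0   1  
>  q0   q1  q0 
   q1   q1  q2 
   q2   q1  q3 
 * q3   q3  q3 
(> = start, * = accepting)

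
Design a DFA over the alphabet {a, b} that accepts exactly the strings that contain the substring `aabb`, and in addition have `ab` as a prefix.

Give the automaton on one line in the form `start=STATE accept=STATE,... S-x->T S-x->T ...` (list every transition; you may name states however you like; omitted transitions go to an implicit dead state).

Build one automaton per condition and run them in lockstep. One (5 states) tracks whether and how much of `aabb` has been seen; the other (4 states) tracks whether the input so far still matches the prefix `ab`. Each combined state is a pair, one component from each; accept when both components accept.
A 12-state machine:
          a    b  
>  q0     q1   q2 
   q1     q3   q4 
   q2     q5   q2 
   q3     q3   q6 
   q4     q7   q4 
   q5     q3   q2 
   q6     q5   q8 
   q7     q9   q4 
   q8     q8   q8 
   q9     q9  q10 
   q10    q7  q11 
 * q11   q11  q11 
(> = start, * = accepting)

start=q0 accept=q11 q0-a->q1 q0-b->q2 q1-a->q3 q1-b->q4 q2-a->q5 q2-b->q2 q3-a->q3 q3-b->q6 q4-a->q7 q4-b->q4 q5-a->q3 q5-b->q2 q6-a->q5 q6-b->q8 q7-a->q9 q7-b->q4 q8-a->q8 q8-b->q8 q9-a->q9 q9-b->q10 q10-a->q7 q10-b->q11 q11-a->q11 q11-b->q11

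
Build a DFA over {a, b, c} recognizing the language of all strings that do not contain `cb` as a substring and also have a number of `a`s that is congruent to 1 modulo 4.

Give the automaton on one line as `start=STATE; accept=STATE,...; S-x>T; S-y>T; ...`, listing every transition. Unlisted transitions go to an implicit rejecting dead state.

Run two small machines in parallel and take their product. One (3 states) tracks partial matches of the forbidden pattern `cb`; the other (4 states) tracks the count of `a`s modulo 4. Each combined state is a pair, one component from each; accept when both components accept.
          a    b    c  
>  q0     q1   q0   q2 
 * q1     q3   q1   q4 
   q2     q1   q5   q2 
   q3     q6   q3   q7 
 * q4     q3   q8   q4 
   q5     q8   q5   q5 
   q6     q0   q6   q9 
   q7     q6  q10   q7 
   q8    q10   q8   q8 
   q9     q0  q11   q9 
   q10   q11  q10  q10 
   q11    q5  q11  q11 
(> = start, * = accepting)

start=q0; accept=q1,q4; q0-a>q1; q0-b>q0; q0-c>q2; q1-a>q3; q1-b>q1; q1-c>q4; q2-a>q1; q2-b>q5; q2-c>q2; q3-a>q6; q3-b>q3; q3-c>q7; q4-a>q3; q4-b>q8; q4-c>q4; q5-a>q8; q5-b>q5; q5-c>q5; q6-a>q0; q6-b>q6; q6-c>q9; q7-a>q6; q7-b>q10; q7-c>q7; q8-a>q10; q8-b>q8; q8-c>q8; q9-a>q0; q9-b>q11; q9-c>q9; q10-a>q11; q10-b>q10; q10-c>q10; q11-a>q5; q11-b>q11; q11-c>q11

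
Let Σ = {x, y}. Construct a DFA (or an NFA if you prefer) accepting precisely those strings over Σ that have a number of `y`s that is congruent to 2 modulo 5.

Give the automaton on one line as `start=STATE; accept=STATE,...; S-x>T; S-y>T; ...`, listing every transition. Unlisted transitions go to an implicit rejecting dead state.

Keep the running count of `y`s modulo 5: each `y` advances along the cycle s0 → s1 → s2 → s3 → s4 → s0 while other symbols loop. Accept at s2.
5 states suffice.
        x   y  
>  s0   s0  s1 
   s1   s1  s2 
 * s2   s2  s3 
   s3   s3  s4 
   s4   s4  s0 
(> = start, * = accepting)

start=s0; accept=s2; s0-x>s0; s0-y>s1; s1-x>s1; s1-y>s2; s2-x>s2; s2-y>s3; s3-x>s3; s3-y>s4; s4-x>s4; s4-y>s0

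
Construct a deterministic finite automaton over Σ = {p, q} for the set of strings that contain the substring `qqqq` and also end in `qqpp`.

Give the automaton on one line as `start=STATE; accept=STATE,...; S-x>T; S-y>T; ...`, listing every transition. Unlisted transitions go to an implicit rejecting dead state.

start=A; accept=I; A-p>A; A-q>B; B-p>A; B-q>C; C-p>D; C-q>E; D-p>F; D-q>B; E-p>D; E-q>G; F-p>A; F-q>B; G-p>H; G-q>G; H-p>I; H-q>J; I-p>K; I-q>J; J-p>K; J-q>G; K-p>K; K-q>J

Handle the two conditions separately and then intersect. One (5 states) tracks whether and how much of `qqqq` has been seen; the other (5 states) tracks how much of the suffix `qqpp` has currently been matched. Each combined state is a pair, one component from each; accept when both components accept.
11 states suffice.
       p  q 
>  A   A  B 
   B   A  C 
   C   D  E 
   D   F  B 
   E   D  G 
   F   A  B 
   G   H  G 
   H   I  J 
 * I   K  J 
   J   K  G 
   K   K  J 
(> = start, * = accepting)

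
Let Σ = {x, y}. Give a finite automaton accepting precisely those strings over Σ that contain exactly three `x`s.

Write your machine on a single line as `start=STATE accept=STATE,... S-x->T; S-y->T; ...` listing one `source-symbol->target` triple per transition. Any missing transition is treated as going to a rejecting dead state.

Only the number of `x`s matters, and only up to 4. Make a chain s0 → s1 → s2 → s3 → s4 advanced by each `x` (with s4 absorbing); every other symbol self-loops. The accepting set is {s3}.
        x   y  
>  s0   s1  s0 
   s1   s2  s1 
   s2   s3  s2 
 * s3   s4  s3 
   s4   s4  s4 
(> = start, * = accepting)

start=s0; accept=s3; s0-x->s1; s0-y->s0; s1-x->s2; s1-y->s1; s2-x->s3; s2-y->s2; s3-x->s4; s3-y->s3; s4-x->s4; s4-y->s4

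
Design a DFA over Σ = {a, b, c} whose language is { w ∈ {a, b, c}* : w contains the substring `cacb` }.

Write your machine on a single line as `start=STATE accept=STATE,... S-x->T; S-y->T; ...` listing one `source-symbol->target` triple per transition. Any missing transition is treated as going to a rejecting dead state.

start=S0; accept=S4; S0-a->S0; S0-b->S0; S0-c->S1; S1-a->S2; S1-b->S0; S1-c->S1; S2-a->S0; S2-b->S0; S2-c->S3; S3-a->S2; S3-b->S4; S3-c->S1; S4-a->S4; S4-b->S4; S4-c->S4

States S0..S3 record the length of the longest prefix of `cacb` that matches the current input suffix. Reaching S4 means `cacb` has been seen, and we stay there forever. Accept from S4.
5 states suffice.
        a   b   c  
>  S0   S0  S0  S1 
   S1   S2  S0  S1 
   S2   S0  S0  S3 
   S3   S2  S4  S1 
 * S4   S4  S4  S4 
(> = start, * = accepting)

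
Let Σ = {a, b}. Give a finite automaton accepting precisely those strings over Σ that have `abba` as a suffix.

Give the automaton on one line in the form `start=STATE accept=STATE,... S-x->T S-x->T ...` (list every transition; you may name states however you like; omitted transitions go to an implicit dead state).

Remember how much of `abba` the current input suffix matches. State s0 means no match yet; s1 means the last symbol is `a`; s2 means the last 2 symbols are `ab`; s3 means the last 3 symbols are `abb`; s4 means the last 4 symbols are `abba`. Only s4 accepts. On a mismatch, fall back to the longest proper suffix that is still a prefix of `abba`.
5 states suffice.
        a   b  
>  s0   s1  s0 
   s1   s1  s2 
   s2   s1  s3 
   s3   s4  s0 
 * s4   s1  s2 
(> = start, * = accepting)

start=s0 accept=s4 s0-a->s1 s0-b->s0 s1-a->s1 s1-b->s2 s2-a->s1 s2-b->s3 s3-a->s4 s3-b->s0 s4-a->s1 s4-b->s2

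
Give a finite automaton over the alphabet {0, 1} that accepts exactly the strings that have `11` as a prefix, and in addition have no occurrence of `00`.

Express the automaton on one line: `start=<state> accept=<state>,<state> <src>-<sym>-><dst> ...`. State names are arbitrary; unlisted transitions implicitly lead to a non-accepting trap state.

start=s0 accept=s3,s4 s0-0->s1 s0-1->s2 s1-0->s1 s1-1->s1 s2-0->s1 s2-1->s3 s3-0->s4 s3-1->s3 s4-0->s1 s4-1->s3

Build one automaton per condition and run them in lockstep. One (4 states) tracks whether the input so far still matches the prefix `11`; the other (3 states) tracks partial matches of the forbidden pattern `00`. Each combined state is a pair, one component from each; accept when both components accept. Equivalent product states are then merged.
With 5 states:
        0   1  
>  s0   s1  s2 
   s1   s1  s1 
   s2   s1  s3 
 * s3   s4  s3 
 * s4   s1  s3 
(> = start, * = accepting)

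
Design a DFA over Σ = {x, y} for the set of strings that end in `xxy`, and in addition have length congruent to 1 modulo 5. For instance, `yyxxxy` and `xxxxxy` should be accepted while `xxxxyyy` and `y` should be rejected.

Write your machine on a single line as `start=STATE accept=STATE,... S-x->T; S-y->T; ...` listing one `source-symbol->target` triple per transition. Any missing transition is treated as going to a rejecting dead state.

start=s0; accept=s7; s0-x->s1; s0-y->s1; s1-x->s2; s1-y->s2; s2-x->s3; s2-y->s3; s3-x->s4; s3-y->s5; s4-x->s6; s4-y->s0; s5-x->s0; s5-y->s0; s6-x->s1; s6-y->s7; s7-x->s2; s7-y->s2

Run two small machines in parallel and take their product. One (4 states) tracks how much of the suffix `xxy` has currently been matched; the other (5 states) tracks the input length modulo 5. Each combined state is a pair, one component from each; accept when both components accept. After merging equivalent states the machine shrinks.
        x   y  
>  s0   s1  s1 
   s1   s2  s2 
   s2   s3  s3 
   s3   s4  s5 
   s4   s6  s0 
   s5   s0  s0 
   s6   s1  s7 
 * s7   s2  s2 
(> = start, * = accepting)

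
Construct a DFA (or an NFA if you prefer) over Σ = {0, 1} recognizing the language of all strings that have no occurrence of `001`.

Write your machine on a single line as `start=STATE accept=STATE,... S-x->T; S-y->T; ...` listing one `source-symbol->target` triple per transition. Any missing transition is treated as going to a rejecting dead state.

This is the complement of 'contains `001`'. Use the same substring-matching states — s0 through s3 holding how much of `001` has just been matched — but flip the accepting set: everything except the trap s3 accepts.
With 4 states:
        0   1  
>* s0   s1  s0 
 * s1   s2  s0 
 * s2   s2  s3 
   s3   s3  s3 
(> = start, * = accepting)

start=s0; accept=s0,s1,s2; s0-0->s1; s0-1->s0; s1-0->s2; s1-1->s0; s2-0->s2; s2-1->s3; s3-0->s3; s3-1->s3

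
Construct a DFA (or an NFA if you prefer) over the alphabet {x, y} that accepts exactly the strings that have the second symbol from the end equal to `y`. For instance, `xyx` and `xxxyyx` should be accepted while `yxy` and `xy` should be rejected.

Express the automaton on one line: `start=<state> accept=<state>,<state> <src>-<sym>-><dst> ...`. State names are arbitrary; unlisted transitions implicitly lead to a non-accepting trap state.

A DFA must remember the last 2 symbols (since which symbol is second-to-last isn't known until the input ends). Use one state per possible window of the last ≤2 symbols; accept from those whose window starts with `y`.
With 7 states:
        x   y  
>  s0   s1  s2 
   s1   s3  s4 
   s2   s5  s6 
   s3   s3  s4 
   s4   s5  s6 
 * s5   s3  s4 
 * s6   s5  s6 
(> = start, * = accepting)

start=s0 accept=s5,s6 s0-x->s1 s0-y->s2 s1-x->s3 s1-y->s4 s2-x->s5 s2-y->s6 s3-x->s3 s3-y->s4 s4-x->s5 s4-y->s6 s5-x->s3 s5-y->s4 s6-x->s5 s6-y->s6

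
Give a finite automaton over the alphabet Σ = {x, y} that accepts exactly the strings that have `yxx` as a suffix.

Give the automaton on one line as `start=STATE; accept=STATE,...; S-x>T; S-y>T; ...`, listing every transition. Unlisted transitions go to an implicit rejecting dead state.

Let each state record the length of the longest suffix of the input read so far that is also a prefix of `yxx`. s1 means the last symbol is `y`; s2 means the last 2 symbols are `yx`; s3 means the last 3 symbols are `yxx`. Accept only at s3, where the string currently ends in `yxx`.
        x   y  
>  s0   s0  s1 
   s1   s2  s1 
   s2   s3  s1 
 * s3   s0  s1 
(> = start, * = accepting)

start=s0; accept=s3; s0-x>s0; s0-y>s1; s1-x>s2; s1-y>s1; s2-x>s3; s2-y>s1; s3-x>s0; s3-y>s1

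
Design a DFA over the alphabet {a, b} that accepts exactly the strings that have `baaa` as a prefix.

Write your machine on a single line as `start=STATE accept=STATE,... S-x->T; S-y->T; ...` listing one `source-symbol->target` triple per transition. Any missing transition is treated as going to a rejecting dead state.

Check the first 4 symbols one by one: q0 through q3 record how many have matched `baaa` so far; any wrong symbol goes to the dead state q5. After all 4 match we enter the accepting sink q4.
        a   b  
>  q0   q5  q1 
   q1   q2  q5 
   q2   q3  q5 
   q3   q4  q5 
 * q4   q4  q4 
   q5   q5  q5 
(> = start, * = accepting)

start=q0; accept=q4; q0-a->q5; q0-b->q1; q1-a->q2; q1-b->q5; q2-a->q3; q2-b->q5; q3-a->q4; q3-b->q5; q4-a->q4; q4-b->q4; q5-a->q5; q5-b->q5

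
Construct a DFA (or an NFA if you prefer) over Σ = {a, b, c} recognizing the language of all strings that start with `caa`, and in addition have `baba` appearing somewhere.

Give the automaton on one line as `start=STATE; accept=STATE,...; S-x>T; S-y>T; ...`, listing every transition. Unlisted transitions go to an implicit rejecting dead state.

Build one automaton per condition and run them in lockstep. The first has 5 states tracking whether the input so far still matches the prefix `caa`; the second has 5 states tracking whether and how much of `baba` has been seen. A product state is a pair (one from each), accepting exactly when both do.
13 states suffice.
          a    b    c  
>  q0     q1   q2   q3 
   q1     q1   q2   q1 
   q2     q4   q2   q1 
   q3     q5   q2   q1 
   q4     q1   q6   q1 
   q5     q7   q2   q1 
   q6     q8   q2   q1 
   q7     q7   q9   q7 
   q8     q8   q8   q8 
   q9    q10   q9   q7 
   q10    q7  q11   q7 
   q11   q12   q9   q7 
 * q12   q12  q12  q12 
(> = start, * = accepting)

start=q0; accept=q12; q0-a>q1; q0-b>q2; q0-c>q3; q1-a>q1; q1-b>q2; q1-c>q1; q2-a>q4; q2-b>q2; q2-c>q1; q3-a>q5; q3-b>q2; q3-c>q1; q4-a>q1; q4-b>q6; q4-c>q1; q5-a>q7; q5-b>q2; q5-c>q1; q6-a>q8; q6-b>q2; q6-c>q1; q7-a>q7; q7-b>q9; q7-c>q7; q8-a>q8; q8-b>q8; q8-c>q8; q9-a>q10; q9-b>q9; q9-c>q7; q10-a>q7; q10-b>q11; q10-c>q7; q11-a>q12; q11-b>q9; q11-c>q7; q12-a>q12; q12-b>q12; q12-c>q12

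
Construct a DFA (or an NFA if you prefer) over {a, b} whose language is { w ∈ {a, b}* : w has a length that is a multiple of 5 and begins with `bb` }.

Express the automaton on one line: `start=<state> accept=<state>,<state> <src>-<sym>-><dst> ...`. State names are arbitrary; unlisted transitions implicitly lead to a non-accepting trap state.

Build one automaton per condition and run them in lockstep. The first has 5 states tracking the input length modulo 5; the second has 4 states tracking whether the input so far still matches the prefix `bb`. A product state is a pair (one from each), accepting exactly when both do.
          a    b  
>  q0     q1   q2 
   q1     q3   q3 
   q2     q3   q4 
   q3     q5   q5 
   q4     q6   q6 
   q5     q7   q7 
   q6     q8   q8 
   q7     q9   q9 
   q8    q10  q10 
   q9     q1   q1 
 * q10   q11  q11 
   q11    q4   q4 
(> = start, * = accepting)

start=q0 accept=q10 q0-a->q1 q0-b->q2 q1-a->q3 q1-b->q3 q2-a->q3 q2-b->q4 q3-a->q5 q3-b->q5 q4-a->q6 q4-b->q6 q5-a->q7 q5-b->q7 q6-a->q8 q6-b->q8 q7-a->q9 q7-b->q9 q8-a->q10 q8-b->q10 q9-a->q1 q9-b->q1 q10-a->q11 q10-b->q11 q11-a->q4 q11-b->q4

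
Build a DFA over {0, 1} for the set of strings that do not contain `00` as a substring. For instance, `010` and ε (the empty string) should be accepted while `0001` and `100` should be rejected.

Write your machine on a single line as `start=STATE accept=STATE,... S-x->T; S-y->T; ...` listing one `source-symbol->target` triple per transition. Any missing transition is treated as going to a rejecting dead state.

start=A; accept=A,B; A-0->B; A-1->A; B-0->C; B-1->A; C-0->C; C-1->C

Track partial matches of the forbidden pattern `00`. State C is a dead state reached once `00` has occurred; every other state accepts. A means no part of `00` is currently matched.
With 3 states:
       0  1 
>* A   B  A 
 * B   C  A 
   C   C  C 
(> = start, * = accepting)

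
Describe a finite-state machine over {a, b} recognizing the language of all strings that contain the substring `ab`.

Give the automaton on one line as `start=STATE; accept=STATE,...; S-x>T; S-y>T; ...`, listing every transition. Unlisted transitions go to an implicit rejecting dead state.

start=S0; accept=S2; S0-a>S1; S0-b>S0; S1-a>S1; S1-b>S2; S2-a>S2; S2-b>S2

States S0..S1 record the length of the longest prefix of `ab` that matches the current input suffix. Reaching S2 means `ab` has been seen, and we stay there forever. Accept from S2.
A 3-state machine:
        a   b  
>  S0   S1  S0 
   S1   S1  S2 
 * S2   S2  S2 
(> = start, * = accepting)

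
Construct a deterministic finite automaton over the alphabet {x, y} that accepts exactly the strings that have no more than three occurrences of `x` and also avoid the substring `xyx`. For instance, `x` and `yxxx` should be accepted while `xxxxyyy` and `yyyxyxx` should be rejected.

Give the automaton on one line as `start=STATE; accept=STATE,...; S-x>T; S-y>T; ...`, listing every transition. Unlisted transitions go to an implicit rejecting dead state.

Build one automaton per condition and run them in lockstep. One (5 states) tracks the count of `x`s, saturating at 4; the other (4 states) tracks partial matches of the forbidden pattern `xyx`. Each combined state is a pair, one component from each; accept when both components accept. Equivalent product states are then merged.
9 states suffice.
        x   y  
>* S0   S1  S0 
 * S1   S2  S3 
 * S2   S4  S5 
 * S3   S6  S7 
 * S4   S6  S4 
 * S5   S6  S8 
   S6   S6  S6 
 * S7   S2  S7 
 * S8   S4  S8 
(> = start, * = accepting)

start=S0; accept=S0,S1,S2,S3,S4,S5,S7,S8; S0-x>S1; S0-y>S0; S1-x>S2; S1-y>S3; S2-x>S4; S2-y>S5; S3-x>S6; S3-y>S7; S4-x>S6; S4-y>S4; S5-x>S6; S5-y>S8; S6-x>S6; S6-y>S6; S7-x>S2; S7-y>S7; S8-x>S4; S8-y>S8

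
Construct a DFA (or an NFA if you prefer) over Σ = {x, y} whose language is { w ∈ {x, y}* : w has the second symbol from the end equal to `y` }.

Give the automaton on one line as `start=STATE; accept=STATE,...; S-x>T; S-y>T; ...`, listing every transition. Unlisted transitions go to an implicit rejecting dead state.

start=q0; accept=q5,q6; q0-x>q1; q0-y>q2; q1-x>q3; q1-y>q4; q2-x>q5; q2-y>q6; q3-x>q3; q3-y>q4; q4-x>q5; q4-y>q6; q5-x>q3; q5-y>q4; q6-x>q5; q6-y>q6

Because acceptance depends on a position counted from the end, the machine has to buffer the most recent 2 symbols. Make each state the string of the last up-to-2 symbols read; on input `x` shift the window left and append `x`. Accept when the buffered window has length 2 and begins with `y`.
        x   y  
>  q0   q1  q2 
   q1   q3  q4 
   q2   q5  q6 
   q3   q3  q4 
   q4   q5  q6 
 * q5   q3  q4 
 * q6   q5  q6 
(> = start, * = accepting)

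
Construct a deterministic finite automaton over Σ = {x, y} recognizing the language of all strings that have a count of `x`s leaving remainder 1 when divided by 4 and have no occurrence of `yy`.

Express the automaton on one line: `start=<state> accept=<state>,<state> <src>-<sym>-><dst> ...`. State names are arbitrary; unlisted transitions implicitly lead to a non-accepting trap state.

Run two small machines in parallel and take their product. One (4 states) tracks the count of `x`s modulo 4; the other (3 states) tracks partial matches of the forbidden pattern `yy`. Each combined state is a pair, one component from each; accept when both components accept. Equivalent product states are then merged.
A 9-state machine:
       x  y 
>  A   B  C 
 * B   D  E 
   C   B  F 
   D   G  H 
 * E   D  F 
   F   F  F 
   G   A  I 
   H   G  F 
   I   A  F 
(> = start, * = accepting)

start=A accept=B,E A-x->B A-y->C B-x->D B-y->E C-x->B C-y->F D-x->G D-y->H E-x->D E-y->F F-x->F F-y->F G-x->A G-y->I H-x->G H-y->F I-x->A I-y->F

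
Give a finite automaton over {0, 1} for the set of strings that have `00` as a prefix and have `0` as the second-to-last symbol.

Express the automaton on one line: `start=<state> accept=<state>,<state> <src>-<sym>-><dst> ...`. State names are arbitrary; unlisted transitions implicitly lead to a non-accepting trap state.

start=q0 accept=q3,q7 q0-0->q1 q0-1->q2 q1-0->q3 q1-1->q4 q2-0->q5 q2-1->q6 q3-0->q3 q3-1->q7 q4-0->q5 q4-1->q6 q5-0->q8 q5-1->q4 q6-0->q5 q6-1->q6 q7-0->q9 q7-1->q10 q8-0->q8 q8-1->q4 q9-0->q3 q9-1->q7 q10-0->q9 q10-1->q10

Handle the two conditions separately and then intersect. One (4 states) tracks whether the input so far still matches the prefix `00`; the other (7 states) tracks the last 2 symbols read. Each combined state is a pair, one component from each; accept when both components accept.
With 11 states:
          0    1  
>  q0     q1   q2 
   q1     q3   q4 
   q2     q5   q6 
 * q3     q3   q7 
   q4     q5   q6 
   q5     q8   q4 
   q6     q5   q6 
 * q7     q9  q10 
   q8     q8   q4 
   q9     q3   q7 
   q10    q9  q10 
(> = start, * = accepting)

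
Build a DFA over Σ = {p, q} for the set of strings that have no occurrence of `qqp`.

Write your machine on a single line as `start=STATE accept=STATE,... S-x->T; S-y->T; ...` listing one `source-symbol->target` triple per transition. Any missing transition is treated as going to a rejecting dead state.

Track partial matches of the forbidden pattern `qqp`. State S3 is a dead state reached once `qqp` has occurred; every other state accepts. S0 means no part of `qqp` is currently matched.
With 4 states:
        p   q  
>* S0   S0  S1 
 * S1   S0  S2 
 * S2   S3  S2 
   S3   S3  S3 
(> = start, * = accepting)

start=S0; accept=S0,S1,S2; S0-p->S0; S0-q->S1; S1-p->S0; S1-q->S2; S2-p->S3; S2-q->S2; S3-p->S3; S3-q->S3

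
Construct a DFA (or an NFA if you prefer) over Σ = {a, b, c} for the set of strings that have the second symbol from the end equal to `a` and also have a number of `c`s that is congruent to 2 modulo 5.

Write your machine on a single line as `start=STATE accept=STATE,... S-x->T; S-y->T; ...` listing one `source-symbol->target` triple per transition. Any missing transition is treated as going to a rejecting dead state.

start=q0; accept=q4,q7; q0-a->q0; q0-b->q0; q0-c->q1; q1-a->q2; q1-b->q1; q1-c->q3; q2-a->q2; q2-b->q1; q2-c->q4; q3-a->q5; q3-b->q3; q3-c->q6; q4-a->q5; q4-b->q3; q4-c->q6; q5-a->q7; q5-b->q4; q5-c->q6; q6-a->q6; q6-b->q6; q6-c->q8; q7-a->q7; q7-b->q4; q7-c->q6; q8-a->q8; q8-b->q8; q8-c->q0

Run two small machines in parallel and take their product. One (13 states) tracks the last 2 symbols read; the other (5 states) tracks the count of `c`s modulo 5. Each combined state is a pair, one component from each; accept when both components accept. After merging equivalent states the machine shrinks.
A 9-state machine:
        a   b   c  
>  q0   q0  q0  q1 
   q1   q2  q1  q3 
   q2   q2  q1  q4 
   q3   q5  q3  q6 
 * q4   q5  q3  q6 
   q5   q7  q4  q6 
   q6   q6  q6  q8 
 * q7   q7  q4  q6 
   q8   q8  q8  q0 
(> = start, * = accepting)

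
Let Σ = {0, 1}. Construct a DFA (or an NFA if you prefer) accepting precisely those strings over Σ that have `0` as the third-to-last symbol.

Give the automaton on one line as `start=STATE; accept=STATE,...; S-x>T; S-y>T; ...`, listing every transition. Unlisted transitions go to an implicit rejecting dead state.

A DFA must remember the last 3 symbols (since which symbol is third-to-last isn't known until the input ends). Use one state per possible window of the last ≤3 symbols; accept from those whose window starts with `0`.
A 15-state machine:
          0    1  
>  s0     s1   s2 
   s1     s3   s4 
   s2     s5   s6 
   s3     s7   s8 
   s4     s9  s10 
   s5    s11  s12 
   s6    s13  s14 
 * s7     s7   s8 
 * s8     s9  s10 
 * s9    s11  s12 
 * s10   s13  s14 
   s11    s7   s8 
   s12    s9  s10 
   s13   s11  s12 
   s14   s13  s14 
(> = start, * = accepting)

start=s0; accept=s7,s8,s9,s10; s0-0>s1; s0-1>s2; s1-0>s3; s1-1>s4; s2-0>s5; s2-1>s6; s3-0>s7; s3-1>s8; s4-0>s9; s4-1>s10; s5-0>s11; s5-1>s12; s6-0>s13; s6-1>s14; s7-0>s7; s7-1>s8; s8-0>s9; s8-1>s10; s9-0>s11; s9-1>s12; s10-0>s13; s10-1>s14; s11-0>s7; s11-1>s8; s12-0>s9; s12-1>s10; s13-0>s11; s13-1>s12; s14-0>s13; s14-1>s14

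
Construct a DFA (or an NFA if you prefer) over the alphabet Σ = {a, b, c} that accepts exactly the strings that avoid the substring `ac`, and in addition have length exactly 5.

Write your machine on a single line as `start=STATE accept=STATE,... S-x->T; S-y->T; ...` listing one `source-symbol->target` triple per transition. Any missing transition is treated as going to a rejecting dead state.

Handle the two conditions separately and then intersect. The first has 3 states tracking partial matches of the forbidden pattern `ac`; the second has 7 states tracking the input length, saturating at 6. A product state is a pair (one from each), accepting exactly when both do. Equivalent product states are then merged.
          a    b    c  
>  q0     q1   q2   q2 
   q1     q3   q4   q5 
   q2     q3   q4   q4 
   q3     q6   q7   q5 
   q4     q6   q7   q7 
   q5     q5   q5   q5 
   q6     q8   q9   q5 
   q7     q8   q9   q9 
   q8    q10  q10   q5 
   q9    q10  q10  q10 
 * q10    q5   q5   q5 
(> = start, * = accepting)

start=q0; accept=q10; q0-a->q1; q0-b->q2; q0-c->q2; q1-a->q3; q1-b->q4; q1-c->q5; q2-a->q3; q2-b->q4; q2-c->q4; q3-a->q6; q3-b->q7; q3-c->q5; q4-a->q6; q4-b->q7; q4-c->q7; q5-a->q5; q5-b->q5; q5-c->q5; q6-a->q8; q6-b->q9; q6-c->q5; q7-a->q8; q7-b->q9; q7-c->q9; q8-a->q10; q8-b->q10; q8-c->q5; q9-a->q10; q9-b->q10; q9-c->q10; q10-a->q5; q10-b->q5; q10-c->q5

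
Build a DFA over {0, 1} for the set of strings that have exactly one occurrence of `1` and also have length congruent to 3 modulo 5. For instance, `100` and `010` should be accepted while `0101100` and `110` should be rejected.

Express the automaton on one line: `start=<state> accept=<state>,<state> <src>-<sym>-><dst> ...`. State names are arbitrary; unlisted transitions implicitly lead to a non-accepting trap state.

start=A accept=H A-0->B A-1->C B-0->D B-1->E C-0->E C-1->F D-0->G D-1->H E-0->H E-1->I F-0->I F-1->I G-0->J G-1->K H-0->K H-1->L I-0->L I-1->L J-0->A J-1->M K-0->M K-1->N L-0->N L-1->N M-0->C M-1->O N-0->O N-1->O O-0->F O-1->F

Handle the two conditions separately and then intersect. The first has 3 states tracking the count of `1`s, saturating at 2; the second has 5 states tracking the input length modulo 5. A product state is a pair (one from each), accepting exactly when both do.
       0  1 
>  A   B  C 
   B   D  E 
   C   E  F 
   D   G  H 
   E   H  I 
   F   I  I 
   G   J  K 
 * H   K  L 
   I   L  L 
   J   A  M 
   K   M  N 
   L   N  N 
   M   C  O 
   N   O  O 
   O   F  F 
(> = start, * = accepting)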